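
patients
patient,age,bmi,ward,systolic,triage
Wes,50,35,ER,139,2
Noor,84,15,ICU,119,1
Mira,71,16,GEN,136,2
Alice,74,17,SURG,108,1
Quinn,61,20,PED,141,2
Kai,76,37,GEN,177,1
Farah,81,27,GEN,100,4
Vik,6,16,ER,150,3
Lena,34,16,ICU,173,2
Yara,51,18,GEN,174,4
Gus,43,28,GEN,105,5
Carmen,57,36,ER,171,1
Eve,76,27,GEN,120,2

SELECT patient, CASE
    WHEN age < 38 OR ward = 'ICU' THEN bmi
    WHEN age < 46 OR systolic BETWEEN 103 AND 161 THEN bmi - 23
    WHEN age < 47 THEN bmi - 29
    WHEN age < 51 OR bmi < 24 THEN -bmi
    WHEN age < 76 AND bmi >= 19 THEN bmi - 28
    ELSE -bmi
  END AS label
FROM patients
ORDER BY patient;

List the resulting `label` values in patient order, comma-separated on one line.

-6, 8, 4, -27, 5, -37, 16, -7, 15, -3, 16, 12, -18

patient=Alice: age < 46 OR systolic BETWEEN 103 AND 161 → -6
patient=Carmen: age < 76 AND bmi >= 19 → 8
patient=Eve: age < 46 OR systolic BETWEEN 103 AND 161 → 4
patient=Farah: ELSE → -27
patient=Gus: age < 46 OR systolic BETWEEN 103 AND 161 → 5
patient=Kai: ELSE → -37
patient=Lena: age < 38 OR ward = 'ICU' → 16
patient=Mira: age < 46 OR systolic BETWEEN 103 AND 161 → -7
patient=Noor: age < 38 OR ward = 'ICU' → 15
patient=Quinn: age < 46 OR systolic BETWEEN 103 AND 161 → -3
patient=Vik: age < 38 OR ward = 'ICU' → 16
patient=Wes: age < 46 OR systolic BETWEEN 103 AND 161 → 12
patient=Yara: age < 51 OR bmi < 24 → -18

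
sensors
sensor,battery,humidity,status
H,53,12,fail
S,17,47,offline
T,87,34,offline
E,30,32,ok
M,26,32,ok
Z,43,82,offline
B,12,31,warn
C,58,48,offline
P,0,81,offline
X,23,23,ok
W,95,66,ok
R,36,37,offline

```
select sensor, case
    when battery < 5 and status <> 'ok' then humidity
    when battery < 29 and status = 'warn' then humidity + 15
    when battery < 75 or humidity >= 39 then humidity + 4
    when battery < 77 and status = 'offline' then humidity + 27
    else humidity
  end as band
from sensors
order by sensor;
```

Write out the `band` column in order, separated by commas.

sensor=B: battery < 29 and status = 'warn' → 46
sensor=C: battery < 75 or humidity >= 39 → 52
sensor=E: battery < 75 or humidity >= 39 → 36
sensor=H: battery < 75 or humidity >= 39 → 16
sensor=M: battery < 75 or humidity >= 39 → 36
sensor=P: battery < 5 and status <> 'ok' → 81
sensor=R: battery < 75 or humidity >= 39 → 41
sensor=S: battery < 75 or humidity >= 39 → 51
sensor=T: ELSE → 34
sensor=W: battery < 75 or humidity >= 39 → 70
sensor=X: battery < 75 or humidity >= 39 → 27
sensor=Z: battery < 75 or humidity >= 39 → 86

46, 52, 36, 16, 36, 81, 41, 51, 34, 70, 27, 86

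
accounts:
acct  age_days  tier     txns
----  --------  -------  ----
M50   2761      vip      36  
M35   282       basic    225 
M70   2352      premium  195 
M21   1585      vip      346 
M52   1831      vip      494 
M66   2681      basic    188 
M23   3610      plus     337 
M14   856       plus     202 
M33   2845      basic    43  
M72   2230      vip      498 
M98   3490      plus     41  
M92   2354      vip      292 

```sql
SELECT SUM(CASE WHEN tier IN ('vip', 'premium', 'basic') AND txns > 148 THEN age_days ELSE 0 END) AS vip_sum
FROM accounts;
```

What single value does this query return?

13315

acct=M50: ✗
acct=M35: ✓ → 282
acct=M70: ✓ → 2352
acct=M21: ✓ → 1585
acct=M52: ✓ → 1831
acct=M66: ✓ → 2681
acct=M23: ✗
acct=M14: ✗
acct=M33: ✗
acct=M72: ✓ → 2230
acct=M98: ✗
acct=M92: ✓ → 2354
vip_sum = 282 + 2352 + 1585 + 1831 + 2681 + 2230 + 2354 = 13315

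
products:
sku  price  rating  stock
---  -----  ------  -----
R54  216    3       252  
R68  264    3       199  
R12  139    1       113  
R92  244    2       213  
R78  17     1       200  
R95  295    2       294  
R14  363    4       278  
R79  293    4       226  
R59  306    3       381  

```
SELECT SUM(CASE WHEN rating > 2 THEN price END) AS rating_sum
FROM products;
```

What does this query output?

1442

sku=R54: ✓ → 216
sku=R68: ✓ → 264
sku=R12: ✗
sku=R92: ✗
sku=R78: ✗
sku=R95: ✗
sku=R14: ✓ → 363
sku=R79: ✓ → 293
sku=R59: ✓ → 306
rating_sum = 216 + 264 + 363 + 293 + 306 = 1442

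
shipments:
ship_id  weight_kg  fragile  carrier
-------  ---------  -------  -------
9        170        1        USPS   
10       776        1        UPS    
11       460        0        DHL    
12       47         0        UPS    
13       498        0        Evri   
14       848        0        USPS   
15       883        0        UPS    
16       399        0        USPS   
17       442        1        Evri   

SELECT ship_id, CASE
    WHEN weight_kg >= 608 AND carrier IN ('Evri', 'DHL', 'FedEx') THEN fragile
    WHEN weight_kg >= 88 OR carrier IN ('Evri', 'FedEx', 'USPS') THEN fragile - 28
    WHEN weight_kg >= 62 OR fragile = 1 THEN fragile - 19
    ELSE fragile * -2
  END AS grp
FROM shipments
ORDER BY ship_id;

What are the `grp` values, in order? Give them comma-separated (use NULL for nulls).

-27, -27, -28, 0, -28, -28, -28, -28, -27

ship_id=9: weight_kg >= 88 OR carrier IN ('Evri', 'FedEx', 'USPS') → -27
ship_id=10: weight_kg >= 88 OR carrier IN ('Evri', 'FedEx', 'USPS') → -27
ship_id=11: weight_kg >= 88 OR carrier IN ('Evri', 'FedEx', 'USPS') → -28
ship_id=12: ELSE → 0
ship_id=13: weight_kg >= 88 OR carrier IN ('Evri', 'FedEx', 'USPS') → -28
ship_id=14: weight_kg >= 88 OR carrier IN ('Evri', 'FedEx', 'USPS') → -28
ship_id=15: weight_kg >= 88 OR carrier IN ('Evri', 'FedEx', 'USPS') → -28
ship_id=16: weight_kg >= 88 OR carrier IN ('Evri', 'FedEx', 'USPS') → -28
ship_id=17: weight_kg >= 88 OR carrier IN ('Evri', 'FedEx', 'USPS') → -27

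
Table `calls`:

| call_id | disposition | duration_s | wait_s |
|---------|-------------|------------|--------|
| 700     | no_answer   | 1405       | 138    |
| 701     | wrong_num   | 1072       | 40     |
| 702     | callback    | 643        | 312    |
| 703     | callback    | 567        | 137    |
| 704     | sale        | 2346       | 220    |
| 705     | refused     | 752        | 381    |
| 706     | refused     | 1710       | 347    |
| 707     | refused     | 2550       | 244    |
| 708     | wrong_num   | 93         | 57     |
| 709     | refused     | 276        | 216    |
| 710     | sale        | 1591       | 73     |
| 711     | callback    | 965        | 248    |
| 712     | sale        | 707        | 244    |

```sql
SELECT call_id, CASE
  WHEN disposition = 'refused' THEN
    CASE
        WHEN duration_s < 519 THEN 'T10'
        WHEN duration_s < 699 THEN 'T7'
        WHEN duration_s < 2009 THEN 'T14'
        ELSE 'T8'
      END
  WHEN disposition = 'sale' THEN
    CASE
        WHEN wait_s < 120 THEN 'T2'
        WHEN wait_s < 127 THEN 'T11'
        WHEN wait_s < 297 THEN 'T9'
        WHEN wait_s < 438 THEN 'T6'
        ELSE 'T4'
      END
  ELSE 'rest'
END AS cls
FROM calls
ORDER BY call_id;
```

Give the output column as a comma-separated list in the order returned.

call_id=700: disposition='no_answer' → outer ELSE → rest
call_id=701: disposition='wrong_num' → outer ELSE → rest
call_id=702: disposition='callback' → outer ELSE → rest
call_id=703: disposition='callback' → outer ELSE → rest
call_id=704: disposition='sale' → inner[wait_s < 297] → T9
call_id=705: disposition='refused' → inner[duration_s < 2009] → T14
call_id=706: disposition='refused' → inner[duration_s < 2009] → T14
call_id=707: disposition='refused' → inner[ELSE] → T8
call_id=708: disposition='wrong_num' → outer ELSE → rest
call_id=709: disposition='refused' → inner[duration_s < 519] → T10
call_id=710: disposition='sale' → inner[wait_s < 120] → T2
call_id=711: disposition='callback' → outer ELSE → rest
call_id=712: disposition='sale' → inner[wait_s < 297] → T9

rest, rest, rest, rest, T9, T14, T14, T8, rest, T10, T2, rest, T9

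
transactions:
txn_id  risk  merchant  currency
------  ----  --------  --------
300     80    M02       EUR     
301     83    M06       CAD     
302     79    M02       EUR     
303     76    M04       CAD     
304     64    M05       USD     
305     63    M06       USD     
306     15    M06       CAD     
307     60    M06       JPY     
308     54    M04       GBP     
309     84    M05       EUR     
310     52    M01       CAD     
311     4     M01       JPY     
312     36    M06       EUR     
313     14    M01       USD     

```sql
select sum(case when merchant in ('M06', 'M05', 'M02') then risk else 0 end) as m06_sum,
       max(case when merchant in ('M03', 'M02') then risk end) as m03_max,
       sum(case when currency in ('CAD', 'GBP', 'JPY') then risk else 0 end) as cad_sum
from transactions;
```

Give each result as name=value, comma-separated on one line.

[m06_sum: merchant in ('M06', 'M05', 'M02')]
txn_id=300: ✓ → 80
txn_id=301: ✓ → 83
txn_id=302: ✓ → 79
txn_id=303: ✗
txn_id=304: ✓ → 64
txn_id=305: ✓ → 63
txn_id=306: ✓ → 15
txn_id=307: ✓ → 60
txn_id=308: ✗
txn_id=309: ✓ → 84
txn_id=310: ✗
txn_id=311: ✗
txn_id=312: ✓ → 36
txn_id=313: ✗
m06_sum = 80 + 83 + 79 + 64 + 63 + 15 + 60 + 84 + 36 = 564
—
[m03_max: merchant in ('M03', 'M02')]
txn_id=300: ✓ → 80
txn_id=301: ✗
txn_id=302: ✓ → 79
txn_id=303: ✗
txn_id=304: ✗
txn_id=305: ✗
txn_id=306: ✗
txn_id=307: ✗
txn_id=308: ✗
txn_id=309: ✗
txn_id=310: ✗
txn_id=311: ✗
txn_id=312: ✗
txn_id=313: ✗
m03_max = MAX(80, 79) = 80
—
[cad_sum: currency in ('CAD', 'GBP', 'JPY')]
txn_id=300: ✗
txn_id=301: ✓ → 83
txn_id=302: ✗
txn_id=303: ✓ → 76
txn_id=304: ✗
txn_id=305: ✗
txn_id=306: ✓ → 15
txn_id=307: ✓ → 60
txn_id=308: ✓ → 54
txn_id=309: ✗
txn_id=310: ✓ → 52
txn_id=311: ✓ → 4
txn_id=312: ✗
txn_id=313: ✗
cad_sum = 83 + 76 + 15 + 60 + 54 + 52 + 4 = 344

m06_sum=564, m03_max=80, cad_sum=344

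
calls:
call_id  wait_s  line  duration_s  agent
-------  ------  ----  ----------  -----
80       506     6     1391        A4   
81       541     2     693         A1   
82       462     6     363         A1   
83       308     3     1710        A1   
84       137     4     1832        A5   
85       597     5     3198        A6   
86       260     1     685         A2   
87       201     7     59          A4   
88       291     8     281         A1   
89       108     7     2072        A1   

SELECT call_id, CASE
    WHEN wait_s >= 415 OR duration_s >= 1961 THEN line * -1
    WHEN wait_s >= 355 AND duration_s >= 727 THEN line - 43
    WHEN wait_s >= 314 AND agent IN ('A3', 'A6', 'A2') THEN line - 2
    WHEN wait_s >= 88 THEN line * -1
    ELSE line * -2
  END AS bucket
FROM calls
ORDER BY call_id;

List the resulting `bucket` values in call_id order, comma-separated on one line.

-6, -2, -6, -3, -4, -5, -1, -7, -8, -7

call_id=80: wait_s >= 415 OR duration_s >= 1961 → -6
call_id=81: wait_s >= 415 OR duration_s >= 1961 → -2
call_id=82: wait_s >= 415 OR duration_s >= 1961 → -6
call_id=83: wait_s >= 88 → -3
call_id=84: wait_s >= 88 → -4
call_id=85: wait_s >= 415 OR duration_s >= 1961 → -5
call_id=86: wait_s >= 88 → -1
call_id=87: wait_s >= 88 → -7
call_id=88: wait_s >= 88 → -8
call_id=89: wait_s >= 415 OR duration_s >= 1961 → -7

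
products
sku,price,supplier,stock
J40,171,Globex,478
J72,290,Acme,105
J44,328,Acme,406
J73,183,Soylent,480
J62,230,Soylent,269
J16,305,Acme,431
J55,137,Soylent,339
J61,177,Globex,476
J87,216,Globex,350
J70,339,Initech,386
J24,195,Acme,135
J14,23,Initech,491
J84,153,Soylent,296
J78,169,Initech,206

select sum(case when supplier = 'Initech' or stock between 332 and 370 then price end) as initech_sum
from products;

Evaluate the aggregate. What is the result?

sku=J40: ✗
sku=J72: ✗
sku=J44: ✗
sku=J73: ✗
sku=J62: ✗
sku=J16: ✗
sku=J55: ✓ → 137
sku=J61: ✗
sku=J87: ✓ → 216
sku=J70: ✓ → 339
sku=J24: ✗
sku=J14: ✓ → 23
sku=J84: ✗
sku=J78: ✓ → 169
initech_sum = 137 + 216 + 339 + 23 + 169 = 884

884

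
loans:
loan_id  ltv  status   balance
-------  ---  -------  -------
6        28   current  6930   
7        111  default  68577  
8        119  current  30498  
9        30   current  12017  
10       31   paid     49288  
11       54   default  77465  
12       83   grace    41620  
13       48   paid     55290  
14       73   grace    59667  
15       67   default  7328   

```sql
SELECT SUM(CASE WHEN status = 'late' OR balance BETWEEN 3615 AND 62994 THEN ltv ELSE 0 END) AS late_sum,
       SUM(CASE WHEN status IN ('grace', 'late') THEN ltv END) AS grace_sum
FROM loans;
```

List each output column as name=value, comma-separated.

late_sum=479, grace_sum=156

[late_sum: status = 'late' OR balance BETWEEN 3615 AND 62994]
loan_id=6: ✓ → 28
loan_id=7: ✗
loan_id=8: ✓ → 119
loan_id=9: ✓ → 30
loan_id=10: ✓ → 31
loan_id=11: ✗
loan_id=12: ✓ → 83
loan_id=13: ✓ → 48
loan_id=14: ✓ → 73
loan_id=15: ✓ → 67
late_sum = 28 + 119 + 30 + 31 + 83 + 48 + 73 + 67 = 479
—
[grace_sum: status IN ('grace', 'late')]
loan_id=6: ✗
loan_id=7: ✗
loan_id=8: ✗
loan_id=9: ✗
loan_id=10: ✗
loan_id=11: ✗
loan_id=12: ✓ → 83
loan_id=13: ✗
loan_id=14: ✓ → 73
loan_id=15: ✗
grace_sum = 83 + 73 = 156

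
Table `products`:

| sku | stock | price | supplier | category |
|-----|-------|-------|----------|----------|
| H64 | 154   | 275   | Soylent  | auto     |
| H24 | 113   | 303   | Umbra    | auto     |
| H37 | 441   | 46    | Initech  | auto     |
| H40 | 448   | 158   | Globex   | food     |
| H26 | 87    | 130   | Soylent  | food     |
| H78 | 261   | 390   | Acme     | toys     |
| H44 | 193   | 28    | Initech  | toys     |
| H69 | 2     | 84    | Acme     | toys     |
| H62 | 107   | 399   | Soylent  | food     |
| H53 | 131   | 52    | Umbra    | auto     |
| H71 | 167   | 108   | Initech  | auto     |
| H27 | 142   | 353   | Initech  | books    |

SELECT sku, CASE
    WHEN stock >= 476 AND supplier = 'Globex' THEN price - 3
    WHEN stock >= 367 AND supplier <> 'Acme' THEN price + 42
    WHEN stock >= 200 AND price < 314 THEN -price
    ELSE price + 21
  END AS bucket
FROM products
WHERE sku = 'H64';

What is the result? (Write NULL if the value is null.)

sku = H64: stock=154, price=275, supplier=Soylent, category=auto.
stock >= 476 AND supplier = 'Globex' → false
stock >= 367 AND supplier <> 'Acme' → false
stock >= 200 AND price < 314 → false
No prior WHEN matched → ELSE → 296

296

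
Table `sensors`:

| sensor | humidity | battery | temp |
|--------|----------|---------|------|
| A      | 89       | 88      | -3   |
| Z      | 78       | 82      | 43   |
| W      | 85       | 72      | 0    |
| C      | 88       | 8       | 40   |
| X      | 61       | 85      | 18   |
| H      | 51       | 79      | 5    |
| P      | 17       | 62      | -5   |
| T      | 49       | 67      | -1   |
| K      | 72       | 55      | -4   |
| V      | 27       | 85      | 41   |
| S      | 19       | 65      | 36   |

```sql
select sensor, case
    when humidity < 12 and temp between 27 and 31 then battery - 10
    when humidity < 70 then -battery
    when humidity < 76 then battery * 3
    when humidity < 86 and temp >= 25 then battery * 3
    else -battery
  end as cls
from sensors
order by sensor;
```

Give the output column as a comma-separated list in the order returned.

sensor=A: ELSE → -88
sensor=C: ELSE → -8
sensor=H: humidity < 70 → -79
sensor=K: humidity < 76 → 165
sensor=P: humidity < 70 → -62
sensor=S: humidity < 70 → -65
sensor=T: humidity < 70 → -67
sensor=V: humidity < 70 → -85
sensor=W: ELSE → -72
sensor=X: humidity < 70 → -85
sensor=Z: humidity < 86 and temp >= 25 → 246

-88, -8, -79, 165, -62, -65, -67, -85, -72, -85, 246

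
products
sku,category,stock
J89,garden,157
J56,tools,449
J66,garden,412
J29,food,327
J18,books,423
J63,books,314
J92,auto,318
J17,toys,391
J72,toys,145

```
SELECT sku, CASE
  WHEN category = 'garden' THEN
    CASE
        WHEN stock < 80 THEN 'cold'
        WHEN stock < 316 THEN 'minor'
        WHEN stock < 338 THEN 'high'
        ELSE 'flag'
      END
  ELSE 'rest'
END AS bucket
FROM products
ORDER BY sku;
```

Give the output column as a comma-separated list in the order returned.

sku=J17: category='toys' → outer ELSE → rest
sku=J18: category='books' → outer ELSE → rest
sku=J29: category='food' → outer ELSE → rest
sku=J56: category='tools' → outer ELSE → rest
sku=J63: category='books' → outer ELSE → rest
sku=J66: category='garden' → inner[ELSE] → flag
sku=J72: category='toys' → outer ELSE → rest
sku=J89: category='garden' → inner[stock < 316] → minor
sku=J92: category='auto' → outer ELSE → rest

rest, rest, rest, rest, rest, flag, rest, minor, rest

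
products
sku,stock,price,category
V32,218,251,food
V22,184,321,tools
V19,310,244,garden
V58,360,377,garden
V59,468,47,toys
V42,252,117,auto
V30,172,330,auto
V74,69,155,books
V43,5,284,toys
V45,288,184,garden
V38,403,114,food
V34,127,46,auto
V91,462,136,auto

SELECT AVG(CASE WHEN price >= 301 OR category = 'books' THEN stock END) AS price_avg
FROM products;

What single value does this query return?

sku=V32: ✗
sku=V22: ✓ → 184
sku=V19: ✗
sku=V58: ✓ → 360
sku=V59: ✗
sku=V42: ✗
sku=V30: ✓ → 172
sku=V74: ✓ → 69
sku=V43: ✗
sku=V45: ✗
sku=V38: ✗
sku=V34: ✗
sku=V91: ✗
price_avg = (184 + 360 + 172 + 69) / 4 = 196.25

196.25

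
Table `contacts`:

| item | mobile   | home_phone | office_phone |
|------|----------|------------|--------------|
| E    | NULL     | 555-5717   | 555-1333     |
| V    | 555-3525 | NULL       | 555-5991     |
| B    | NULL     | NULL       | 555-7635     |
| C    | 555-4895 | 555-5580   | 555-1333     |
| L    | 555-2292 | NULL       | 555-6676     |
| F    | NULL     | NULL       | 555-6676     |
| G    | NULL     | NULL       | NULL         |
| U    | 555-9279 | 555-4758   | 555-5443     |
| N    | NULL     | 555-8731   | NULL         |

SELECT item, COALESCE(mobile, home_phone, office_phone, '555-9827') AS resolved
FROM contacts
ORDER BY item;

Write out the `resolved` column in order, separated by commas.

item=B: mobile=NULL, home_phone=NULL, office_phone=555-7635 → 555-7635
item=C: mobile=555-4895 → 555-4895
item=E: mobile=NULL, home_phone=555-5717 → 555-5717
item=F: mobile=NULL, home_phone=NULL, office_phone=555-6676 → 555-6676
item=G: mobile=NULL, home_phone=NULL, office_phone=NULL, → literal 555-9827 → 555-9827
item=L: mobile=555-2292 → 555-2292
item=N: mobile=NULL, home_phone=555-8731 → 555-8731
item=U: mobile=555-9279 → 555-9279
item=V: mobile=555-3525 → 555-3525

555-7635, 555-4895, 555-5717, 555-6676, 555-9827, 555-2292, 555-8731, 555-9279, 555-3525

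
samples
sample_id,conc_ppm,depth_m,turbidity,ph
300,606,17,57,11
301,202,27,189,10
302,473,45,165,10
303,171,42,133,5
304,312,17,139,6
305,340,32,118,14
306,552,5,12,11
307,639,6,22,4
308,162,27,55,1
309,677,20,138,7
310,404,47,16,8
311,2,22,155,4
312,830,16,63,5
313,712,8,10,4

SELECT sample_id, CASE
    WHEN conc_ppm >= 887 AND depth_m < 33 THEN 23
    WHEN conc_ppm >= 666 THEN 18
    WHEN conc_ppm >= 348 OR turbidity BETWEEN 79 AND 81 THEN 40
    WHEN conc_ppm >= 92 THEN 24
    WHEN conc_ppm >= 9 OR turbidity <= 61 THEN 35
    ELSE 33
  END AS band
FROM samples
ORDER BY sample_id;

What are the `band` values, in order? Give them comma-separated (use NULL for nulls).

40, 24, 40, 24, 24, 24, 40, 40, 24, 18, 40, 33, 18, 18

sample_id=300: conc_ppm >= 348 OR turbidity BETWEEN 79 AND 81 → 40
sample_id=301: conc_ppm >= 92 → 24
sample_id=302: conc_ppm >= 348 OR turbidity BETWEEN 79 AND 81 → 40
sample_id=303: conc_ppm >= 92 → 24
sample_id=304: conc_ppm >= 92 → 24
sample_id=305: conc_ppm >= 92 → 24
sample_id=306: conc_ppm >= 348 OR turbidity BETWEEN 79 AND 81 → 40
sample_id=307: conc_ppm >= 348 OR turbidity BETWEEN 79 AND 81 → 40
sample_id=308: conc_ppm >= 92 → 24
sample_id=309: conc_ppm >= 666 → 18
sample_id=310: conc_ppm >= 348 OR turbidity BETWEEN 79 AND 81 → 40
sample_id=311: ELSE → 33
sample_id=312: conc_ppm >= 666 → 18
sample_id=313: conc_ppm >= 666 → 18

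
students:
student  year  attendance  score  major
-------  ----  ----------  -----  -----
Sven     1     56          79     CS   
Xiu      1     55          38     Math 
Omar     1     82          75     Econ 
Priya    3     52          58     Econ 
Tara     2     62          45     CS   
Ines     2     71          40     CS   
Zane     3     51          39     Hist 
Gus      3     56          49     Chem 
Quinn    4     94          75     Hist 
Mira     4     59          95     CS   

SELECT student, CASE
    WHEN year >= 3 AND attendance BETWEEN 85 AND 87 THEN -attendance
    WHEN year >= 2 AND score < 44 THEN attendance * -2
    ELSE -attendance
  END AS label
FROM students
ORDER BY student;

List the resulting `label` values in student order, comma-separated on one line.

student=Gus: ELSE → -56
student=Ines: year >= 2 AND score < 44 → -142
student=Mira: ELSE → -59
student=Omar: ELSE → -82
student=Priya: ELSE → -52
student=Quinn: ELSE → -94
student=Sven: ELSE → -56
student=Tara: ELSE → -62
student=Xiu: ELSE → -55
student=Zane: year >= 2 AND score < 44 → -102

-56, -142, -59, -82, -52, -94, -56, -62, -55, -102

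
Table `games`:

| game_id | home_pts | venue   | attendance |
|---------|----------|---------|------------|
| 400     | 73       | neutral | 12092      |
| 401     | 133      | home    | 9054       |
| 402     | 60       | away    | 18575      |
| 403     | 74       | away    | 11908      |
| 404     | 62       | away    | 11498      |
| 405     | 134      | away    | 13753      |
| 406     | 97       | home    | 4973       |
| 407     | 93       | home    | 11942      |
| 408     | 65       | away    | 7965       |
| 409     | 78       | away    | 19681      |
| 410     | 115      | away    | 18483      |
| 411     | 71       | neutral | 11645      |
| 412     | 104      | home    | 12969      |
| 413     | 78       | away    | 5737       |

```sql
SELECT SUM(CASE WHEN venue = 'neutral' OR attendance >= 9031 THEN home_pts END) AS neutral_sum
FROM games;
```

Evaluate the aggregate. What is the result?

997

game_id=400: ✓ → 73
game_id=401: ✓ → 133
game_id=402: ✓ → 60
game_id=403: ✓ → 74
game_id=404: ✓ → 62
game_id=405: ✓ → 134
game_id=406: ✗
game_id=407: ✓ → 93
game_id=408: ✗
game_id=409: ✓ → 78
game_id=410: ✓ → 115
game_id=411: ✓ → 71
game_id=412: ✓ → 104
game_id=413: ✗
neutral_sum = 73 + 133 + 60 + 74 + 62 + 134 + 93 + 78 + 115 + 71 + 104 = 997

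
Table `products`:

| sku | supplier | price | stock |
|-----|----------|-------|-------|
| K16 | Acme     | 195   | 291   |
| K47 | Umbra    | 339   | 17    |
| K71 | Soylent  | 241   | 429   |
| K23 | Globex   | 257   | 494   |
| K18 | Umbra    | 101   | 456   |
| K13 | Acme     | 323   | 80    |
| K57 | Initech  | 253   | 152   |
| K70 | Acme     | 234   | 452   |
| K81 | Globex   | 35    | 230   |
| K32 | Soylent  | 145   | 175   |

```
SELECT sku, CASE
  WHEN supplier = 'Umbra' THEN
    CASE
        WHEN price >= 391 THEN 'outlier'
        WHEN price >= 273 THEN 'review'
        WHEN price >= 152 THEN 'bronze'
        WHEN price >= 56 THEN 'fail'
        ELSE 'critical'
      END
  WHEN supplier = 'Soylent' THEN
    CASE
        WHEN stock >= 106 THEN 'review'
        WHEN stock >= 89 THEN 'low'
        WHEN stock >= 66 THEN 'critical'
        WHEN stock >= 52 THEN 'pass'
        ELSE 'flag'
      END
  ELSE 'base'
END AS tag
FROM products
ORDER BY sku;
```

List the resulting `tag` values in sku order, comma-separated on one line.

base, base, fail, base, review, review, base, base, review, base

sku=K13: supplier='Acme' → outer ELSE → base
sku=K16: supplier='Acme' → outer ELSE → base
sku=K18: supplier='Umbra' → inner[price >= 56] → fail
sku=K23: supplier='Globex' → outer ELSE → base
sku=K32: supplier='Soylent' → inner[stock >= 106] → review
sku=K47: supplier='Umbra' → inner[price >= 273] → review
sku=K57: supplier='Initech' → outer ELSE → base
sku=K70: supplier='Acme' → outer ELSE → base
sku=K71: supplier='Soylent' → inner[stock >= 106] → review
sku=K81: supplier='Globex' → outer ELSE → base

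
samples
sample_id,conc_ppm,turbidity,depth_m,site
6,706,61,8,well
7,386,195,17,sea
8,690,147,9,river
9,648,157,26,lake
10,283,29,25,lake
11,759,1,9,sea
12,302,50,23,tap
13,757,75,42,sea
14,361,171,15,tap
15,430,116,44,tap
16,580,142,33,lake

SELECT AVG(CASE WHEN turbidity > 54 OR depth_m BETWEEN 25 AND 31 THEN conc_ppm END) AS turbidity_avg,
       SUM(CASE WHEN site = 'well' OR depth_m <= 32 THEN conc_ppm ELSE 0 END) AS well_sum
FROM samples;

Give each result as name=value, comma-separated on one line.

[turbidity_avg: turbidity > 54 OR depth_m BETWEEN 25 AND 31]
sample_id=6: ✓ → 706
sample_id=7: ✓ → 386
sample_id=8: ✓ → 690
sample_id=9: ✓ → 648
sample_id=10: ✓ → 283
sample_id=11: ✗
sample_id=12: ✗
sample_id=13: ✓ → 757
sample_id=14: ✓ → 361
sample_id=15: ✓ → 430
sample_id=16: ✓ → 580
turbidity_avg = (706 + 386 + 690 + 648 + 283 + 757 + 361 + 430 + 580) / 9 = 537.8888888889
—
[well_sum: site = 'well' OR depth_m <= 32]
sample_id=6: ✓ → 706
sample_id=7: ✓ → 386
sample_id=8: ✓ → 690
sample_id=9: ✓ → 648
sample_id=10: ✓ → 283
sample_id=11: ✓ → 759
sample_id=12: ✓ → 302
sample_id=13: ✗
sample_id=14: ✓ → 361
sample_id=15: ✗
sample_id=16: ✗
well_sum = 706 + 386 + 690 + 648 + 283 + 759 + 302 + 361 = 4135

turbidity_avg=537.8888888889, well_sum=4135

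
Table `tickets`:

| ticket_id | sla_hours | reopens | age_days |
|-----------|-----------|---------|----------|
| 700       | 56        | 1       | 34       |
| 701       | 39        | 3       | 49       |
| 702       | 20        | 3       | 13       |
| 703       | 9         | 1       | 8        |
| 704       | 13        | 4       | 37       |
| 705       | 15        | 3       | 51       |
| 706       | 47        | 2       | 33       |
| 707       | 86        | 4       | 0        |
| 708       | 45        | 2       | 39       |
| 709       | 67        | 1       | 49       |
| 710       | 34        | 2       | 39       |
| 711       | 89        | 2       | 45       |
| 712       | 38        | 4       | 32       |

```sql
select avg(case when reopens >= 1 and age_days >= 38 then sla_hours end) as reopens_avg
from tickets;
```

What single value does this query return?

ticket_id=700: ✗
ticket_id=701: ✓ → 39
ticket_id=702: ✗
ticket_id=703: ✗
ticket_id=704: ✗
ticket_id=705: ✓ → 15
ticket_id=706: ✗
ticket_id=707: ✗
ticket_id=708: ✓ → 45
ticket_id=709: ✓ → 67
ticket_id=710: ✓ → 34
ticket_id=711: ✓ → 89
ticket_id=712: ✗
reopens_avg = (39 + 15 + 45 + 67 + 34 + 89) / 6 = 48.1666666667

48.1666666667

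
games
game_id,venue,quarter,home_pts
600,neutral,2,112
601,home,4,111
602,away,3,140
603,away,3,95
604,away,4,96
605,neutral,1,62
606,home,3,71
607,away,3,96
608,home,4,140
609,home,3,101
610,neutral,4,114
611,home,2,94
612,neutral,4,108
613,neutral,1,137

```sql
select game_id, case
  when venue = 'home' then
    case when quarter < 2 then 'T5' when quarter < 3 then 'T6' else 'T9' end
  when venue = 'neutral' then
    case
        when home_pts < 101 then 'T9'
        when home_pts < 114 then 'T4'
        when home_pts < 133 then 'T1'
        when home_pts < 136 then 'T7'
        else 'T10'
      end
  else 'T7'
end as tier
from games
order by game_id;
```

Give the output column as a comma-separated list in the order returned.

game_id=600: venue='neutral' → inner[home_pts < 114] → T4
game_id=601: venue='home' → inner[ELSE] → T9
game_id=602: venue='away' → outer ELSE → T7
game_id=603: venue='away' → outer ELSE → T7
game_id=604: venue='away' → outer ELSE → T7
game_id=605: venue='neutral' → inner[home_pts < 101] → T9
game_id=606: venue='home' → inner[ELSE] → T9
game_id=607: venue='away' → outer ELSE → T7
game_id=608: venue='home' → inner[ELSE] → T9
game_id=609: venue='home' → inner[ELSE] → T9
game_id=610: venue='neutral' → inner[home_pts < 133] → T1
game_id=611: venue='home' → inner[quarter < 3] → T6
game_id=612: venue='neutral' → inner[home_pts < 114] → T4
game_id=613: venue='neutral' → inner[ELSE] → T10

T4, T9, T7, T7, T7, T9, T9, T7, T9, T9, T1, T6, T4, T10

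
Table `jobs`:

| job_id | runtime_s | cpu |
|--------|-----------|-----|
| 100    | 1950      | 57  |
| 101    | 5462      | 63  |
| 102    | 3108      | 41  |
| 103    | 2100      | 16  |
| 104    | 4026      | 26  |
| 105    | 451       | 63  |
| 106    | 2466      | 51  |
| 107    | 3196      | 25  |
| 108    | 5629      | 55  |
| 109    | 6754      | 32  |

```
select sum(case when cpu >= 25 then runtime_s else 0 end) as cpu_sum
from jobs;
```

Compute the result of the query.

job_id=100: ✓ → 1950
job_id=101: ✓ → 5462
job_id=102: ✓ → 3108
job_id=103: ✗
job_id=104: ✓ → 4026
job_id=105: ✓ → 451
job_id=106: ✓ → 2466
job_id=107: ✓ → 3196
job_id=108: ✓ → 5629
job_id=109: ✓ → 6754
cpu_sum = 1950 + 5462 + 3108 + 4026 + 451 + 2466 + 3196 + 5629 + 6754 = 33042

33042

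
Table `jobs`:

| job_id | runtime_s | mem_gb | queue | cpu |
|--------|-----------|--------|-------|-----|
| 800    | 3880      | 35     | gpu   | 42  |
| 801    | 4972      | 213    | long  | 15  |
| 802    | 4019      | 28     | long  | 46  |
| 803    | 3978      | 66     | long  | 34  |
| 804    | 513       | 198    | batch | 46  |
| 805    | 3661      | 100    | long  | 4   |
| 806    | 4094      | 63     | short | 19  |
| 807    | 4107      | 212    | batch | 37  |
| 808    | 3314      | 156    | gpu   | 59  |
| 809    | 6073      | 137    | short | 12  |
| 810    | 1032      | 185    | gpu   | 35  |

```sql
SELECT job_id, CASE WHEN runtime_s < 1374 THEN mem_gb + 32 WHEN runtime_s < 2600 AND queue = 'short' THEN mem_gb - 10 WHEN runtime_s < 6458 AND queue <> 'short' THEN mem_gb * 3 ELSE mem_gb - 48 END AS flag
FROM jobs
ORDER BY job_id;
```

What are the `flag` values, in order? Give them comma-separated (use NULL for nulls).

job_id=800: runtime_s < 6458 AND queue <> 'short' → 105
job_id=801: runtime_s < 6458 AND queue <> 'short' → 639
job_id=802: runtime_s < 6458 AND queue <> 'short' → 84
job_id=803: runtime_s < 6458 AND queue <> 'short' → 198
job_id=804: runtime_s < 1374 → 230
job_id=805: runtime_s < 6458 AND queue <> 'short' → 300
job_id=806: ELSE → 15
job_id=807: runtime_s < 6458 AND queue <> 'short' → 636
job_id=808: runtime_s < 6458 AND queue <> 'short' → 468
job_id=809: ELSE → 89
job_id=810: runtime_s < 1374 → 217

105, 639, 84, 198, 230, 300, 15, 636, 468, 89, 217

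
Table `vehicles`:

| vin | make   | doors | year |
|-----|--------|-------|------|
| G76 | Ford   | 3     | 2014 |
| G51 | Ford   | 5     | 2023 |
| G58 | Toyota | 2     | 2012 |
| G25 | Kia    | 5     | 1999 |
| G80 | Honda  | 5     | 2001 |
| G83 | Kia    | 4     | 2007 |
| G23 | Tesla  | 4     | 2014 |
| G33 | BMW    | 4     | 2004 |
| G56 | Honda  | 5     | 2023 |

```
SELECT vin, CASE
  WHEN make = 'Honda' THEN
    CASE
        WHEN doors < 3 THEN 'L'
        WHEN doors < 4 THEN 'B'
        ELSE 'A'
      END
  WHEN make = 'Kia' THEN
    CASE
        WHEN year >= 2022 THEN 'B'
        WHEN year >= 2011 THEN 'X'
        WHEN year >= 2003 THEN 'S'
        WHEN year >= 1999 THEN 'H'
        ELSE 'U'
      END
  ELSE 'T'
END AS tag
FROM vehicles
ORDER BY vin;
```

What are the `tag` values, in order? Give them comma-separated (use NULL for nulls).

vin=G23: make='Tesla' → outer ELSE → T
vin=G25: make='Kia' → inner[year >= 1999] → H
vin=G33: make='BMW' → outer ELSE → T
vin=G51: make='Ford' → outer ELSE → T
vin=G56: make='Honda' → inner[ELSE] → A
vin=G58: make='Toyota' → outer ELSE → T
vin=G76: make='Ford' → outer ELSE → T
vin=G80: make='Honda' → inner[ELSE] → A
vin=G83: make='Kia' → inner[year >= 2003] → S

T, H, T, T, A, T, T, A, S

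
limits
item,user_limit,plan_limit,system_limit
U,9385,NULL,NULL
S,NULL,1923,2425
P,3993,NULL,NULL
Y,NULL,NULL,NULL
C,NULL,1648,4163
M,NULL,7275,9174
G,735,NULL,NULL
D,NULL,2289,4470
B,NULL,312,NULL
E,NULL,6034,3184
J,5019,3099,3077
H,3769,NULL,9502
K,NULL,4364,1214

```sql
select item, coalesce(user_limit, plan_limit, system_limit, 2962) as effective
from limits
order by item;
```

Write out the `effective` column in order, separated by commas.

312, 1648, 2289, 6034, 735, 3769, 5019, 4364, 7275, 3993, 1923, 9385, 2962

item=B: user_limit=NULL, plan_limit=312 → 312
item=C: user_limit=NULL, plan_limit=1648 → 1648
item=D: user_limit=NULL, plan_limit=2289 → 2289
item=E: user_limit=NULL, plan_limit=6034 → 6034
item=G: user_limit=735 → 735
item=H: user_limit=3769 → 3769
item=J: user_limit=5019 → 5019
item=K: user_limit=NULL, plan_limit=4364 → 4364
item=M: user_limit=NULL, plan_limit=7275 → 7275
item=P: user_limit=3993 → 3993
item=S: user_limit=NULL, plan_limit=1923 → 1923
item=U: user_limit=9385 → 9385
item=Y: user_limit=NULL, plan_limit=NULL, system_limit=NULL, → literal 2962 → 2962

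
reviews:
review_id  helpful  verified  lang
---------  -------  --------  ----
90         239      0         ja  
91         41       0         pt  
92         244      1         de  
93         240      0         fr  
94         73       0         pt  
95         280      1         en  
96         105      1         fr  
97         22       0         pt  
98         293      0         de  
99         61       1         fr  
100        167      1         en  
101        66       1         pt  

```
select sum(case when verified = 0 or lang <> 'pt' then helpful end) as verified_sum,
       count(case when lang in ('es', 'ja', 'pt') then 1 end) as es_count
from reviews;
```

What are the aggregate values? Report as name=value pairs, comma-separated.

verified_sum=1765, es_count=5

[verified_sum: verified = 0 or lang <> 'pt']
review_id=90: ✓ → 239
review_id=91: ✓ → 41
review_id=92: ✓ → 244
review_id=93: ✓ → 240
review_id=94: ✓ → 73
review_id=95: ✓ → 280
review_id=96: ✓ → 105
review_id=97: ✓ → 22
review_id=98: ✓ → 293
review_id=99: ✓ → 61
review_id=100: ✓ → 167
review_id=101: ✗
verified_sum = 239 + 41 + 244 + 240 + 73 + 280 + 105 + 22 + 293 + 61 + 167 = 1765
—
[es_count: lang in ('es', 'ja', 'pt')]
review_id=90: ✓ → 1
review_id=91: ✓ → 1
review_id=92: ✗
review_id=93: ✗
review_id=94: ✓ → 1
review_id=95: ✗
review_id=96: ✗
review_id=97: ✓ → 1
review_id=98: ✗
review_id=99: ✗
review_id=100: ✗
review_id=101: ✓ → 1
es_count = COUNT(1, 1, 1, 1, 1) = 5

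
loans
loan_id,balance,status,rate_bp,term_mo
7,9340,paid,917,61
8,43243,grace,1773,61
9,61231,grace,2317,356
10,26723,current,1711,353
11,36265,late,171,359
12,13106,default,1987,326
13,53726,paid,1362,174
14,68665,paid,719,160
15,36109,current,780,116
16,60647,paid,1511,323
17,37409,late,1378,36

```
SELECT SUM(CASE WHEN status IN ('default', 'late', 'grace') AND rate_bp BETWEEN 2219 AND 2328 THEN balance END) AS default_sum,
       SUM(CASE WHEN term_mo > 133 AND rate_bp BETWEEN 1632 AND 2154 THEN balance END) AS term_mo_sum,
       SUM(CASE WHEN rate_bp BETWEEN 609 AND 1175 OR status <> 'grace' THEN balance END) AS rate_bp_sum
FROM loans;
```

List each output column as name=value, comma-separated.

default_sum=61231, term_mo_sum=39829, rate_bp_sum=341990

[default_sum: status IN ('default', 'late', 'grace') AND rate_bp BETWEEN 2219 AND 2328]
loan_id=7: ✗
loan_id=8: ✗
loan_id=9: ✓ → 61231
loan_id=10: ✗
loan_id=11: ✗
loan_id=12: ✗
loan_id=13: ✗
loan_id=14: ✗
loan_id=15: ✗
loan_id=16: ✗
loan_id=17: ✗
default_sum = 61231
—
[term_mo_sum: term_mo > 133 AND rate_bp BETWEEN 1632 AND 2154]
loan_id=7: ✗
loan_id=8: ✗
loan_id=9: ✗
loan_id=10: ✓ → 26723
loan_id=11: ✗
loan_id=12: ✓ → 13106
loan_id=13: ✗
loan_id=14: ✗
loan_id=15: ✗
loan_id=16: ✗
loan_id=17: ✗
term_mo_sum = 26723 + 13106 = 39829
—
[rate_bp_sum: rate_bp BETWEEN 609 AND 1175 OR status <> 'grace']
loan_id=7: ✓ → 9340
loan_id=8: ✗
loan_id=9: ✗
loan_id=10: ✓ → 26723
loan_id=11: ✓ → 36265
loan_id=12: ✓ → 13106
loan_id=13: ✓ → 53726
loan_id=14: ✓ → 68665
loan_id=15: ✓ → 36109
loan_id=16: ✓ → 60647
loan_id=17: ✓ → 37409
rate_bp_sum = 9340 + 26723 + 36265 + 13106 + 53726 + 68665 + 36109 + 60647 + 37409 = 341990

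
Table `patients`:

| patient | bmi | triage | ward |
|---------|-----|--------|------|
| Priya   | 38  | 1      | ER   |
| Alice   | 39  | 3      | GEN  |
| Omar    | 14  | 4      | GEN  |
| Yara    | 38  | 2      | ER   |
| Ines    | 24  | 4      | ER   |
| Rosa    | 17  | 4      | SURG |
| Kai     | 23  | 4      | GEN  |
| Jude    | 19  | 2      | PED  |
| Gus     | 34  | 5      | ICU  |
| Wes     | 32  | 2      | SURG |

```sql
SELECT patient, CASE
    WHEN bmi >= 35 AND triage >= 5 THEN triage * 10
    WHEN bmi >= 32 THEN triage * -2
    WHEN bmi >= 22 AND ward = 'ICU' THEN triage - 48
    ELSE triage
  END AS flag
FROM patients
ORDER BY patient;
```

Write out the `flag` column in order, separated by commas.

patient=Alice: bmi >= 32 → -6
patient=Gus: bmi >= 32 → -10
patient=Ines: ELSE → 4
patient=Jude: ELSE → 2
patient=Kai: ELSE → 4
patient=Omar: ELSE → 4
patient=Priya: bmi >= 32 → -2
patient=Rosa: ELSE → 4
patient=Wes: bmi >= 32 → -4
patient=Yara: bmi >= 32 → -4

-6, -10, 4, 2, 4, 4, -2, 4, -4, -4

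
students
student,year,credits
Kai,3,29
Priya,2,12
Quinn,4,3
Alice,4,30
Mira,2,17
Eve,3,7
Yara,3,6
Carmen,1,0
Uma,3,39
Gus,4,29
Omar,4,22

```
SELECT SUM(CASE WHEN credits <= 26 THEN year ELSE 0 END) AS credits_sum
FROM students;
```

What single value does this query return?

student=Kai: ✗
student=Priya: ✓ → 2
student=Quinn: ✓ → 4
student=Alice: ✗
student=Mira: ✓ → 2
student=Eve: ✓ → 3
student=Yara: ✓ → 3
student=Carmen: ✓ → 1
student=Uma: ✗
student=Gus: ✗
student=Omar: ✓ → 4
credits_sum = 2 + 4 + 2 + 3 + 3 + 1 + 4 = 19

19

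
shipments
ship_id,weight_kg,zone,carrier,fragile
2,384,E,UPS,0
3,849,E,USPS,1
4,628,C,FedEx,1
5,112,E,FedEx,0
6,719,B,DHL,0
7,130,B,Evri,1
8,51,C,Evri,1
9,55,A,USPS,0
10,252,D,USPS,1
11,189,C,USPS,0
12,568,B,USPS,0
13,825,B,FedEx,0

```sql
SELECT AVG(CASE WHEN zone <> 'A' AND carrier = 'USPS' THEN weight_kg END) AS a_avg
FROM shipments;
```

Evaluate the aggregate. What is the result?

464.5

ship_id=2: ✗
ship_id=3: ✓ → 849
ship_id=4: ✗
ship_id=5: ✗
ship_id=6: ✗
ship_id=7: ✗
ship_id=8: ✗
ship_id=9: ✗
ship_id=10: ✓ → 252
ship_id=11: ✓ → 189
ship_id=12: ✓ → 568
ship_id=13: ✗
a_avg = (849 + 252 + 189 + 568) / 4 = 464.5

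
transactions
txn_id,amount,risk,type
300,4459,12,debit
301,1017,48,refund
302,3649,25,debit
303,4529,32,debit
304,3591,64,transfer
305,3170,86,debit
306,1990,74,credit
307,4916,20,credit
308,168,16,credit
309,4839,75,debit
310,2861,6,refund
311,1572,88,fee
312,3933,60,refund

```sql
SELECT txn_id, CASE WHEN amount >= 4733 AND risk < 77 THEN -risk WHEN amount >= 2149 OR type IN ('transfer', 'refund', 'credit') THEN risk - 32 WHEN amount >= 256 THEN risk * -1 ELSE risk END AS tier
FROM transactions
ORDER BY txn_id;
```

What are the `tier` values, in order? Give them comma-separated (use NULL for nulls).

-20, 16, -7, 0, 32, 54, 42, -20, -16, -75, -26, -88, 28

txn_id=300: amount >= 2149 OR type IN ('transfer', 'refund', 'credit') → -20
txn_id=301: amount >= 2149 OR type IN ('transfer', 'refund', 'credit') → 16
txn_id=302: amount >= 2149 OR type IN ('transfer', 'refund', 'credit') → -7
txn_id=303: amount >= 2149 OR type IN ('transfer', 'refund', 'credit') → 0
txn_id=304: amount >= 2149 OR type IN ('transfer', 'refund', 'credit') → 32
txn_id=305: amount >= 2149 OR type IN ('transfer', 'refund', 'credit') → 54
txn_id=306: amount >= 2149 OR type IN ('transfer', 'refund', 'credit') → 42
txn_id=307: amount >= 4733 AND risk < 77 → -20
txn_id=308: amount >= 2149 OR type IN ('transfer', 'refund', 'credit') → -16
txn_id=309: amount >= 4733 AND risk < 77 → -75
txn_id=310: amount >= 2149 OR type IN ('transfer', 'refund', 'credit') → -26
txn_id=311: amount >= 256 → -88
txn_id=312: amount >= 2149 OR type IN ('transfer', 'refund', 'credit') → 28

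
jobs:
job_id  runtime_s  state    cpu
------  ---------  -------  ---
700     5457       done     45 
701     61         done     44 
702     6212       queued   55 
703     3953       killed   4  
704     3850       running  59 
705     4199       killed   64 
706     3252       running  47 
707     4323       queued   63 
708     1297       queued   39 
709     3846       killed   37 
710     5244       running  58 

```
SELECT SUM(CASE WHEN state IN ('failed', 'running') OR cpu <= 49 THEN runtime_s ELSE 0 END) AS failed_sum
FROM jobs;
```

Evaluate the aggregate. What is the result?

26960

job_id=700: ✓ → 5457
job_id=701: ✓ → 61
job_id=702: ✗
job_id=703: ✓ → 3953
job_id=704: ✓ → 3850
job_id=705: ✗
job_id=706: ✓ → 3252
job_id=707: ✗
job_id=708: ✓ → 1297
job_id=709: ✓ → 3846
job_id=710: ✓ → 5244
failed_sum = 5457 + 61 + 3953 + 3850 + 3252 + 1297 + 3846 + 5244 = 26960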